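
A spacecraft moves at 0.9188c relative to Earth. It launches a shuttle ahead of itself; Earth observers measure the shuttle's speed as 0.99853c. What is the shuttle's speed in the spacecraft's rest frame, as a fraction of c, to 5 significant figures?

u' ≈ 0.96583c

Inverse velocity addition: u' = (u − v)/(1 − uv/c²)
= (0.99853 − 0.9188)/(1 − 0.99853×0.9188) = 0.079730/0.08255064 = 0.96583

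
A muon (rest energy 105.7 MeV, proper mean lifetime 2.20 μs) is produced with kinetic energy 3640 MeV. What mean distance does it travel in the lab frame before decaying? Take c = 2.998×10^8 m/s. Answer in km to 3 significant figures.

γ = 1 + K/(m₀c²) = 1 + 3640/105.7 = 35.437
β = √(1 − 1/γ²) = 0.99960
Dilated lifetime: γτ₀ = 35.437 × 2.20 μs = 77.962 μs
d = βc·γτ₀ = 0.99960 × (2.998×10^8 m/s) × 7.7962×10^-5 s = 23.4 km

d ≈ 23.4 km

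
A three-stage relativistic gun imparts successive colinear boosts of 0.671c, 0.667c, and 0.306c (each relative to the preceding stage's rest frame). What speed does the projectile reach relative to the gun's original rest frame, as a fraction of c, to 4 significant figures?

u ≈ 0.9591c

Compose boost 2: (0.667 + 0.671)/(1 + 0.667×0.671) = 1.338/1.44756 = 0.924316
Compose boost 3: (0.306 + 0.924316)/(1 + 0.306×0.924316) = 1.23032/1.28284 = 0.9591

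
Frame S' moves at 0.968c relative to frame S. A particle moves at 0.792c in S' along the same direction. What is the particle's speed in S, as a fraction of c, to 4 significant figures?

Relativistic velocity addition: u = (u' + v)/(1 + u'v/c²)
= (0.792 + 0.968)/(1 + 0.792×0.968) = 1.760/1.76666 = 0.9962

u ≈ 0.9962c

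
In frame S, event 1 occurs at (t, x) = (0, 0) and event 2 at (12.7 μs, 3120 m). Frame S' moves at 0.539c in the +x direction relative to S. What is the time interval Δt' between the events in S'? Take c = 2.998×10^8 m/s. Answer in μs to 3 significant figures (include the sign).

Δt' ≈ 8.42 μs

γ = 1/√(1 − 0.539²) = 1.1872
Δt' = γ(Δt − vΔx/c²) = 1.1872 × (12.7 μs − 0.539×3120 m / (2.998×10^8 m/s))
= 1.1872 × (7.0907 μs) = 8.42 μs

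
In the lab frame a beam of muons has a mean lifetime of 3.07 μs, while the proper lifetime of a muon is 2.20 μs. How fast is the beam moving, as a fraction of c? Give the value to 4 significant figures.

β ≈ 0.6975

γ = Δt/τ₀ = 3.07/2.20 = 1.39545
β = √(1 − 1/γ²) = √(1 − 1/1.39545²) = 0.6975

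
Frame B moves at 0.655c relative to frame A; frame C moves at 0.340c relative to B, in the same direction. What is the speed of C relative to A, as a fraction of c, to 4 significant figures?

Compose boost 2: (0.340 + 0.655)/(1 + 0.340×0.655) = 0.9950/1.22270 = 0.8138

u ≈ 0.8138c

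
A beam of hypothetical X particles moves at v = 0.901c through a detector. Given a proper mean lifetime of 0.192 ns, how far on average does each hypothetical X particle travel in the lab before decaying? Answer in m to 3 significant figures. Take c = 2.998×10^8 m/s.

γ = 1/√(1 − 0.901²) = 2.3051
Dilated lifetime: Δt = γτ₀ = 2.3051 × 0.192 ns = 0.44258 ns
d = vΔt = 0.901c × 0.44258 ns = 2.7012×10^8 m/s × 4.4258×10^-10 s = 0.120 m

d ≈ 0.120 m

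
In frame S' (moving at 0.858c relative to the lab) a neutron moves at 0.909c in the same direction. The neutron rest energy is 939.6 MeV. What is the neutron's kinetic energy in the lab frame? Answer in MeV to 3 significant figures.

K ≈ 6870 MeV

u_lab = (0.909 + 0.858)/(1 + 0.909×0.858) = 0.992740
γ = 1/√(1 − 0.992740²) = 8.3140
K = (γ − 1)m₀c² = (8.3140 − 1) × 939.6 = 7.3140 × 939.6 = 6870 MeV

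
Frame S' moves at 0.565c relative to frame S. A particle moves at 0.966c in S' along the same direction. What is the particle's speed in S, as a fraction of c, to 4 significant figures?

u ≈ 0.9904c

Relativistic velocity addition: u = (u' + v)/(1 + u'v/c²)
= (0.966 + 0.565)/(1 + 0.966×0.565) = 1.531/1.54579 = 0.9904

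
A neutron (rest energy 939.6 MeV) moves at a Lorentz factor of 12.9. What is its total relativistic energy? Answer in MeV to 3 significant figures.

E ≈ 12100 MeV

γ = 12.9 (given)
E = γm₀c² = 12.9 × 939.6 MeV = 12100 MeV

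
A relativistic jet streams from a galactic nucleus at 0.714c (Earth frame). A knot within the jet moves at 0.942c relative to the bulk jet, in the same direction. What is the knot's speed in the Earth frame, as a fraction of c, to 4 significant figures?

u ≈ 0.9901c

Relativistic velocity addition: u = (u' + v)/(1 + u'v/c²)
= (0.942 + 0.714)/(1 + 0.942×0.714) = 1.656/1.67259 = 0.9901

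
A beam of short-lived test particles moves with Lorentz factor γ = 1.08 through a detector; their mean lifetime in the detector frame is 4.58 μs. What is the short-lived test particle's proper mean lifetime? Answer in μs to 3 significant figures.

γ = 1.08 (given)
Proper time: τ₀ = Δt/γ = 4.58/1.08 = 4.24 μs

τ₀ ≈ 4.24 μs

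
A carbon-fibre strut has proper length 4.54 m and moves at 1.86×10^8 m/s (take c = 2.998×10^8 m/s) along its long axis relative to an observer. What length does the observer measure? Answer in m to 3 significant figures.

L ≈ 3.56 m

β = v/c = 1.86×10^8 / 2.998×10^8 = 0.62041
γ = 1/√(1 − 0.62041²) = 1.2751
Length contraction: L = L₀/γ = 4.54/1.2751 = 3.56 m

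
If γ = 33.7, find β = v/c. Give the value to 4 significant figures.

β ≈ 0.9996

β = √(1 − 1/γ²) = √(1 − 1/33.7²) = √(0.999119) = 0.9996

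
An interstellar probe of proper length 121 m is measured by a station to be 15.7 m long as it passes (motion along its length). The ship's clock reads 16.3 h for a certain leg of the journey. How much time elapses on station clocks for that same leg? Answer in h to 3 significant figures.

Length contraction ⇒ γ = L₀/L = 121/15.7 = 7.7070
Time dilation: Δt = γτ₀ = 7.7070 × 16.3 h = 126 h

Δt ≈ 126 h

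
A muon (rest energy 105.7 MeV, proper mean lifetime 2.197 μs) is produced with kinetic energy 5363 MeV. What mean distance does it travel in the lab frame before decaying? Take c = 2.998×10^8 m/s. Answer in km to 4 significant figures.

d ≈ 34.07 km

γ = 1 + K/(m₀c²) = 1 + 5363/105.7 = 51.7379
β = √(1 − 1/γ²) = 0.999813
Dilated lifetime: γτ₀ = 51.7379 × 2.197 μs = 113.668 μs
d = βc·γτ₀ = 0.999813 × (2.998×10^8 m/s) × 0.000113668 s = 34.07 km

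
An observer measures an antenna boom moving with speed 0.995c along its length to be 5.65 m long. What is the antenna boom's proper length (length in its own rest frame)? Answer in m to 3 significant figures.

γ = 1/√(1 − 0.995²) = 10.013
L₀ = γL = 10.013 × 5.65 = 56.6 m

L₀ ≈ 56.6 m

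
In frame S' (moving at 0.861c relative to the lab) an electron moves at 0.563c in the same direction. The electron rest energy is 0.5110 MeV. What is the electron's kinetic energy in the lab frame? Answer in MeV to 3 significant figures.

K ≈ 1.29 MeV

u_lab = (0.563 + 0.861)/(1 + 0.563×0.861) = 0.959089
γ = 1/√(1 − 0.959089²) = 3.5322
K = (γ − 1)m₀c² = (3.5322 − 1) × 0.5110 = 2.5322 × 0.5110 = 1.29 MeV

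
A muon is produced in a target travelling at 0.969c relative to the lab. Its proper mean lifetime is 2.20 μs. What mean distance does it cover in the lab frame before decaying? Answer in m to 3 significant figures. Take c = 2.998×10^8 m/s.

d ≈ 2590 m

γ = 1/√(1 − 0.969²) = 4.0476
Dilated lifetime: Δt = γτ₀ = 4.0476 × 2.20 μs = 8.9047 μs
d = vΔt = 0.969c × 8.9047 μs = 2.9051×10^8 m/s × 8.9047×10^-6 s = 2590 m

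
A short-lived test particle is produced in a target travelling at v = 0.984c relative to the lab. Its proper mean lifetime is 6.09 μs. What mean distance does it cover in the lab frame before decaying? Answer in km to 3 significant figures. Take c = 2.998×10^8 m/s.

d ≈ 10.1 km

γ = 1/√(1 − 0.984²) = 5.6127
Dilated lifetime: Δt = γτ₀ = 5.6127 × 6.09 μs = 34.181 μs
d = vΔt = 0.984c × 34.181 μs = 2.9500×10^8 m/s × 3.4181×10^-5 s = 10.1 km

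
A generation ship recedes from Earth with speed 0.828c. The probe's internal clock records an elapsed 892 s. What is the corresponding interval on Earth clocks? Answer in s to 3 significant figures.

γ = 1/√(1 − 0.828²) = 1.7834
Time dilation: Δt = γτ₀ = 1.7834 × 892 s = 1590 s

Δt ≈ 1590 s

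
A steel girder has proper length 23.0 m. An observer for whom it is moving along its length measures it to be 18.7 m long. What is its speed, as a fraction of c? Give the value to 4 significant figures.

β ≈ 0.5822

γ = L₀/L = 23.0/18.7 = 1.22995
β = √(1 − 1/γ²) = 0.5822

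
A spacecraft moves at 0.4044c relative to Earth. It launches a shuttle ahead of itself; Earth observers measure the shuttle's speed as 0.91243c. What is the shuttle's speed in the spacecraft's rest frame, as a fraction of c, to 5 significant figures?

u' ≈ 0.80510c

Inverse velocity addition: u' = (u − v)/(1 − uv/c²)
= (0.91243 − 0.4044)/(1 − 0.91243×0.4044) = 0.50803/0.6310133 = 0.80510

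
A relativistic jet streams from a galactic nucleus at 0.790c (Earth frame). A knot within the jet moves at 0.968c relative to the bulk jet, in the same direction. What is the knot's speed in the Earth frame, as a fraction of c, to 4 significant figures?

Relativistic velocity addition: u = (u' + v)/(1 + u'v/c²)
= (0.968 + 0.790)/(1 + 0.968×0.790) = 1.758/1.76472 = 0.9962

u ≈ 0.9962c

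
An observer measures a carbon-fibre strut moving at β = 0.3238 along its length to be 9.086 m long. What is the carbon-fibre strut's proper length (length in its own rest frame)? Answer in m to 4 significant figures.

γ = 1/√(1 − 0.3238²) = 1.05694
L₀ = γL = 1.05694 × 9.086 = 9.603 m

L₀ ≈ 9.603 m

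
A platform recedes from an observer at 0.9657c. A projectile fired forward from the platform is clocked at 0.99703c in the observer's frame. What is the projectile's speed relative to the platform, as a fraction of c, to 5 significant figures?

u' ≈ 0.84293c

Inverse velocity addition: u' = (u − v)/(1 − uv/c²)
= (0.99703 − 0.9657)/(1 − 0.99703×0.9657) = 0.031330/0.03716813 = 0.84293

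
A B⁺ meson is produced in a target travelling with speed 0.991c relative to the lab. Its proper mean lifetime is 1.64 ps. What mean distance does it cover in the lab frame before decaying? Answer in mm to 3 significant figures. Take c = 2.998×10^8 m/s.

γ = 1/√(1 − 0.991²) = 7.4704
Dilated lifetime: Δt = γτ₀ = 7.4704 × 1.64 ps = 12.251 ps
d = vΔt = 0.991c × 12.251 ps = 2.9710×10^8 m/s × 1.2251×10^-11 s = 3.64 mm

d ≈ 3.64 mm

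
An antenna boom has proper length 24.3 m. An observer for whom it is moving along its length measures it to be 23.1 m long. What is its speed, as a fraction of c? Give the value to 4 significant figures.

β ≈ 0.3104

γ = L₀/L = 24.3/23.1 = 1.05195
β = √(1 − 1/γ²) = 0.3104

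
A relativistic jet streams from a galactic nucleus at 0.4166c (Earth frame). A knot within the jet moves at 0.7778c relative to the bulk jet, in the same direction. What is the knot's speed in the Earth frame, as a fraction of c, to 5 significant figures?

Relativistic velocity addition: u = (u' + v)/(1 + u'v/c²)
= (0.7778 + 0.4166)/(1 + 0.7778×0.4166) = 1.1944/1.324031 = 0.90209

u ≈ 0.90209c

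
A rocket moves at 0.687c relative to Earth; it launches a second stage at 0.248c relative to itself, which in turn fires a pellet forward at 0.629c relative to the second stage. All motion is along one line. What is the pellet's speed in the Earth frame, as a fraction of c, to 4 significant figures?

u ≈ 0.9503c

Compose boost 2: (0.248 + 0.687)/(1 + 0.248×0.687) = 0.9350/1.17038 = 0.798889
Compose boost 3: (0.629 + 0.798889)/(1 + 0.629×0.798889) = 1.42789/1.50250 = 0.9503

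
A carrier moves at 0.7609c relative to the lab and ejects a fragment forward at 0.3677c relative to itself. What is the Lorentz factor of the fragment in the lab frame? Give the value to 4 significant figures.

γ ≈ 2.121

u_lab = (0.3677 + 0.7609)/(1 + 0.3677×0.7609) = 1.1286/1.279783 = 0.8818683
γ = 1/√(1 − 0.8818683²) = 2.121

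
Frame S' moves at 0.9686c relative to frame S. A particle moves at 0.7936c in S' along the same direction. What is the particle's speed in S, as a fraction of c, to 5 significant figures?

u ≈ 0.99634c

Relativistic velocity addition: u = (u' + v)/(1 + u'v/c²)
= (0.7936 + 0.9686)/(1 + 0.7936×0.9686) = 1.7622/1.768681 = 0.99634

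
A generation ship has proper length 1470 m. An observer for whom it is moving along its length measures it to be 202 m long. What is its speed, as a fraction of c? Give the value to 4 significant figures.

β ≈ 0.9905

γ = L₀/L = 1470/202 = 7.27723
β = √(1 − 1/γ²) = 0.9905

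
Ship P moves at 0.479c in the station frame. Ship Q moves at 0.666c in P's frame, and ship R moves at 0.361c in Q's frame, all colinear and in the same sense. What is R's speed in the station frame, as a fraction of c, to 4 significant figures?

u ≈ 0.9358c

Compose boost 2: (0.666 + 0.479)/(1 + 0.666×0.479) = 1.145/1.31901 = 0.868073
Compose boost 3: (0.361 + 0.868073)/(1 + 0.361×0.868073) = 1.22907/1.31337 = 0.9358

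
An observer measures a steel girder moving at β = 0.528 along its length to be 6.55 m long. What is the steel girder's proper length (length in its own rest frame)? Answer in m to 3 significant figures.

L₀ ≈ 7.71 m

γ = 1/√(1 − 0.528²) = 1.1775
L₀ = γL = 1.1775 × 6.55 = 7.71 m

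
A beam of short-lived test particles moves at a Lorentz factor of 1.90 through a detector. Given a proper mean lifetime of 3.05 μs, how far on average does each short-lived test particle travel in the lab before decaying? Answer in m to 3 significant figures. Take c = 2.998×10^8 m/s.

d ≈ 1480 m

β = √(1 − 1/γ²) = √(1 − 1/1.90²) = 0.85029
Dilated lifetime: Δt = γτ₀ = 1.90 × 3.05 μs = 5.7950 μs
d = vΔt = 0.85029c × 5.7950 μs = 2.5492×10^8 m/s × 5.7950×10^-6 s = 1480 m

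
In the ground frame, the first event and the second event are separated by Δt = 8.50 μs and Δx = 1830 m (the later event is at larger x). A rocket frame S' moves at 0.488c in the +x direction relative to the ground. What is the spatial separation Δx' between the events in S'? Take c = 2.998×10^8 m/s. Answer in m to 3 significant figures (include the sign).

γ = 1/√(1 − 0.488²) = 1.1457
Δx' = γ(Δx − vΔt) = 1.1457 × (1830 m − 0.488×(2.998×10^8 m/s)×8.50×10^-6 s)
= 1.1457 × (586.43 m) = 672 m

Δx' ≈ 672 m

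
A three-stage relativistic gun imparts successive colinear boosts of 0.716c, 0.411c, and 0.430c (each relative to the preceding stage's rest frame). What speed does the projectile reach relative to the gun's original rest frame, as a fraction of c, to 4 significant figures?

u ≈ 0.9464c

Compose boost 2: (0.411 + 0.716)/(1 + 0.411×0.716) = 1.127/1.29428 = 0.870757
Compose boost 3: (0.430 + 0.870757)/(1 + 0.430×0.870757) = 1.30076/1.37443 = 0.9464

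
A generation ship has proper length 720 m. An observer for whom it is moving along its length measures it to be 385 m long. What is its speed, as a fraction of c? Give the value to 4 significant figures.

β ≈ 0.8450

γ = L₀/L = 720/385 = 1.87013
β = √(1 − 1/γ²) = 0.8450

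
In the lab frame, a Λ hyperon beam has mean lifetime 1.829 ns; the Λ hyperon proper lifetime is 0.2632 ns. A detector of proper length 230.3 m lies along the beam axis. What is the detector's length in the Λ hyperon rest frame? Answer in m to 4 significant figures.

L ≈ 33.14 m

Time dilation ⇒ γ = Δt/τ₀ = 1.829/0.2632 = 6.94909
Length contraction: L = L₀/γ = 230.3/6.94909 = 33.14 m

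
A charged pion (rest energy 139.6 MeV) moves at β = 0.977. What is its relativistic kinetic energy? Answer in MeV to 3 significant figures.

γ = 1/√(1 − 0.977²) = 4.6896
K = (γ − 1)m₀c² = (4.6896 − 1) × 139.6 MeV = 3.6896 × 139.6 MeV = 515 MeV

K ≈ 515 MeV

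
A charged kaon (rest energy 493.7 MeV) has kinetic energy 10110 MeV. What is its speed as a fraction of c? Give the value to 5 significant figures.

γ = 1 + K/(m₀c²) = 1 + 10110/493.7 = 21.47802
β = √(1 − 1/γ²) = 0.99892

β ≈ 0.99892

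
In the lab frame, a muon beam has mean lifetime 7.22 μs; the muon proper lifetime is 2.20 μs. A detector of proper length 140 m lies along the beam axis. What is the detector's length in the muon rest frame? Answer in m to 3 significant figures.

Time dilation ⇒ γ = Δt/τ₀ = 7.22/2.20 = 3.2818
Length contraction: L = L₀/γ = 140/3.2818 = 42.7 m

L ≈ 42.7 m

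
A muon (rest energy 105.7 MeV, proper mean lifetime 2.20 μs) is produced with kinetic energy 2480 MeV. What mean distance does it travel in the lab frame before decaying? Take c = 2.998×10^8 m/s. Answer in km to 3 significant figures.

γ = 1 + K/(m₀c²) = 1 + 2480/105.7 = 24.463
β = √(1 − 1/γ²) = 0.99916
Dilated lifetime: γτ₀ = 24.463 × 2.20 μs = 53.818 μs
d = βc·γτ₀ = 0.99916 × (2.998×10^8 m/s) × 5.3818×10^-5 s = 16.1 km

d ≈ 16.1 km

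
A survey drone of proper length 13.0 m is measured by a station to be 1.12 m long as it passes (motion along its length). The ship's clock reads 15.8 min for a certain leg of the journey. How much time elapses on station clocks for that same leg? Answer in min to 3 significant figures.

Length contraction ⇒ γ = L₀/L = 13.0/1.12 = 11.607
Time dilation: Δt = γτ₀ = 11.607 × 15.8 min = 183 min

Δt ≈ 183 min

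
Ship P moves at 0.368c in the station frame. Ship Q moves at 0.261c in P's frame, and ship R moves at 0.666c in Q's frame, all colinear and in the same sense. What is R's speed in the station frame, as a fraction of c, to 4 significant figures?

Compose boost 2: (0.261 + 0.368)/(1 + 0.261×0.368) = 0.6290/1.09605 = 0.573880
Compose boost 3: (0.666 + 0.573880)/(1 + 0.666×0.573880) = 1.23988/1.38220 = 0.8970

u ≈ 0.8970c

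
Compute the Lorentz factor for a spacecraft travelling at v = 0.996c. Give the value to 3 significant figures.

γ ≈ 11.2

γ = 1/√(1 − β²) = 1/√(1 − 0.996²) = 1/√(0.0079840) = 11.2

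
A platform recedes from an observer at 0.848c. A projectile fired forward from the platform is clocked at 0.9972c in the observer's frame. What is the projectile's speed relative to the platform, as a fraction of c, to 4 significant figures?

u' ≈ 0.9665c

Inverse velocity addition: u' = (u − v)/(1 − uv/c²)
= (0.9972 − 0.848)/(1 − 0.9972×0.848) = 0.1492/0.154374 = 0.9665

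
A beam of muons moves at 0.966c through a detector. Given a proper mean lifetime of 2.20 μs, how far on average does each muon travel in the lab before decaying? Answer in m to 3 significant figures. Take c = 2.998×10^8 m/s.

d ≈ 2460 m

γ = 1/√(1 − 0.966²) = 3.8678
Dilated lifetime: Δt = γτ₀ = 3.8678 × 2.20 μs = 8.5093 μs
d = vΔt = 0.966c × 8.5093 μs = 2.8961×10^8 m/s × 8.5093×10^-6 s = 2460 m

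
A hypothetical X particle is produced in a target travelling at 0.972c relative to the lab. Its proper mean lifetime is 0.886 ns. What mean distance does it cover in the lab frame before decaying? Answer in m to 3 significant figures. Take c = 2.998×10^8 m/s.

d ≈ 1.10 m

γ = 1/√(1 − 0.972²) = 4.2557
Dilated lifetime: Δt = γτ₀ = 4.2557 × 0.886 ns = 3.7705 ns
d = vΔt = 0.972c × 3.7705 ns = 2.9141×10^8 m/s × 3.7705×10^-9 s = 1.10 m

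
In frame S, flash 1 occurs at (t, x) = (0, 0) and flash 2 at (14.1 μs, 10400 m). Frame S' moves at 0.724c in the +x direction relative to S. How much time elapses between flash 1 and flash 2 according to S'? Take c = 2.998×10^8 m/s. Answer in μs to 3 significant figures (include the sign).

Δt' ≈ -16.0 μs

γ = 1/√(1 − 0.724²) = 1.4497
Δt' = γ(Δt − vΔx/c²) = 1.4497 × (14.1 μs − 0.724×10400 m / (2.998×10^8 m/s))
= 1.4497 × (-11.015 μs) = -16.0 μs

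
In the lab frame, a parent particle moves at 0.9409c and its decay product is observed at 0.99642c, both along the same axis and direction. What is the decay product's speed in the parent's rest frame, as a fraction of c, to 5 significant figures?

Inverse velocity addition: u' = (u − v)/(1 − uv/c²)
= (0.99642 − 0.9409)/(1 − 0.99642×0.9409) = 0.055520/0.06246842 = 0.88877

u' ≈ 0.88877c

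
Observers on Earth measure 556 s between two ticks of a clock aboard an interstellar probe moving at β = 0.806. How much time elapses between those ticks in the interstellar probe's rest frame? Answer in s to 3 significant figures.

τ₀ ≈ 329 s

γ = 1/√(1 − 0.806²) = 1.6894
Proper time: τ₀ = Δt/γ = 556/1.6894 = 329 s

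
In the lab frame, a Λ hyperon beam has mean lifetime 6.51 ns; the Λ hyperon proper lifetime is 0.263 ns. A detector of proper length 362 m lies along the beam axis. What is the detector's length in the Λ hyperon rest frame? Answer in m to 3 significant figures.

L ≈ 14.6 m

Time dilation ⇒ γ = Δt/τ₀ = 6.51/0.263 = 24.753
Length contraction: L = L₀/γ = 362/24.753 = 14.6 m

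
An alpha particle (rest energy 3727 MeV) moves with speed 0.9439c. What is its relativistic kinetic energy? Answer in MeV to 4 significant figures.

γ = 1/√(1 − 0.9439²) = 3.02818
K = (γ − 1)m₀c² = (3.02818 − 1) × 3727 MeV = 2.02818 × 3727 MeV = 7559 MeV

K ≈ 7559 MeV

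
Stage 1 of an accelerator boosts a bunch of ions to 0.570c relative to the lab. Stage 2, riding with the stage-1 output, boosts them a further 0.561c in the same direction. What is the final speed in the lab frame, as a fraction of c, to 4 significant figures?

Compose boost 2: (0.561 + 0.570)/(1 + 0.561×0.570) = 1.131/1.31977 = 0.8570

u ≈ 0.8570c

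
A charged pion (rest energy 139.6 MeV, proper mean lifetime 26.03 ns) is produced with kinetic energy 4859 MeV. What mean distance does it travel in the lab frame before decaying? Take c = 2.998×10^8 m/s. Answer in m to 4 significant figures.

d ≈ 279.3 m

γ = 1 + K/(m₀c²) = 1 + 4859/139.6 = 35.8066
β = √(1 − 1/γ²) = 0.999610
Dilated lifetime: γτ₀ = 35.8066 × 26.03 ns = 932.046 ns
d = βc·γτ₀ = 0.999610 × (2.998×10^8 m/s) × 9.32046×10^-7 s = 279.3 m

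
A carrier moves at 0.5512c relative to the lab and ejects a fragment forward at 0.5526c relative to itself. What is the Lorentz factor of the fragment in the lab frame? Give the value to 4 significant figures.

γ ≈ 1.876

u_lab = (0.5526 + 0.5512)/(1 + 0.5526×0.5512) = 1.1038/1.304593 = 0.8460876
γ = 1/√(1 − 0.8460876²) = 1.876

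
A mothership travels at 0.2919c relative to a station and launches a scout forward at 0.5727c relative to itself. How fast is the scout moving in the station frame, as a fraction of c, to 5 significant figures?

Compose boost 2: (0.5727 + 0.2919)/(1 + 0.5727×0.2919) = 0.86460/1.167171 = 0.74077

u ≈ 0.74077c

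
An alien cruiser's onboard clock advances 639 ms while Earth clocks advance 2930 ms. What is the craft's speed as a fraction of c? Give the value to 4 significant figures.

β ≈ 0.9759

γ = Δt/τ₀ = 2930/639 = 4.58529
β = √(1 − 1/γ²) = √(1 − 1/4.58529²) = 0.9759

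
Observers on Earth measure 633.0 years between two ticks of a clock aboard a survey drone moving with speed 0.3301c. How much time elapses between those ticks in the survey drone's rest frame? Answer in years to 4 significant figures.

γ = 1/√(1 − 0.3301²) = 1.05938
Proper time: τ₀ = Δt/γ = 633.0/1.05938 = 597.5 years

τ₀ ≈ 597.5 years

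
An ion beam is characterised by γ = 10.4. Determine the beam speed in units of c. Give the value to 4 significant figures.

β = √(1 − 1/γ²) = √(1 − 1/10.4²) = √(0.990754) = 0.9954

β ≈ 0.9954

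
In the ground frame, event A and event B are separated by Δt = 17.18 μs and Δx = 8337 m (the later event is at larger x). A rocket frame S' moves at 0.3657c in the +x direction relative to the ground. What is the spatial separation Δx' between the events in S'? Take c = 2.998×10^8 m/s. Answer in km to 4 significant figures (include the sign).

Δx' ≈ 6.934 km

γ = 1/√(1 − 0.3657²) = 1.07442
Δx' = γ(Δx − vΔt) = 1.07442 × (8337 m − 0.3657×(2.998×10^8 m/s)×17.18×10^-6 s)
= 1.07442 × (6453.44 m) = 6.934 km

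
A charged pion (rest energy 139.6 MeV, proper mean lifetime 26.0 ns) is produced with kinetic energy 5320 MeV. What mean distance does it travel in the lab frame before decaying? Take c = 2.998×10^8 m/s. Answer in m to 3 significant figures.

d ≈ 305 m

γ = 1 + K/(m₀c²) = 1 + 5320/139.6 = 39.109
β = √(1 − 1/γ²) = 0.99967
Dilated lifetime: γτ₀ = 39.109 × 26.0 ns = 1016.8 ns
d = βc·γτ₀ = 0.99967 × (2.998×10^8 m/s) × 1.0168×10^-6 s = 305 m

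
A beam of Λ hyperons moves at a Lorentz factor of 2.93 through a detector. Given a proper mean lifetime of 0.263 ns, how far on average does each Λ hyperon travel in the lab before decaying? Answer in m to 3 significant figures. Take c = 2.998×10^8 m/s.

β = √(1 − 1/γ²) = √(1 − 1/2.93²) = 0.93996
Dilated lifetime: Δt = γτ₀ = 2.93 × 0.263 ns = 0.77059 ns
d = vΔt = 0.93996c × 0.77059 ns = 2.8180×10^8 m/s × 7.7059×10^-10 s = 0.217 m

d ≈ 0.217 m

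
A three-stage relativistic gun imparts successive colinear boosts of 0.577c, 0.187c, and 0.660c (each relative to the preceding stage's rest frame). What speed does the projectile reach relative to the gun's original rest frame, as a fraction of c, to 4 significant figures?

Compose boost 2: (0.187 + 0.577)/(1 + 0.187×0.577) = 0.7640/1.10790 = 0.689594
Compose boost 3: (0.660 + 0.689594)/(1 + 0.660×0.689594) = 1.34959/1.45513 = 0.9275

u ≈ 0.9275c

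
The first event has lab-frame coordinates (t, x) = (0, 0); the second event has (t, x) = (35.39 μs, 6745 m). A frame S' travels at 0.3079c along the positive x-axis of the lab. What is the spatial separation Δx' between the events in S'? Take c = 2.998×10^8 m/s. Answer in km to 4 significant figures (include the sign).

Δx' ≈ 3.656 km

γ = 1/√(1 − 0.3079²) = 1.05106
Δx' = γ(Δx − vΔt) = 1.05106 × (6745 m − 0.3079×(2.998×10^8 m/s)×35.39×10^-6 s)
= 1.05106 × (3478.21 m) = 3.656 km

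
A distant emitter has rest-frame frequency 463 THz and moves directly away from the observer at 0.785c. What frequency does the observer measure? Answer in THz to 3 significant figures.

f_obs ≈ 161 THz

Relativistic Doppler: f_obs = f_src √((1−β)/(1+β))
= 463 × √(0.21500/1.7850) = 463 × 0.34706 = 161 THz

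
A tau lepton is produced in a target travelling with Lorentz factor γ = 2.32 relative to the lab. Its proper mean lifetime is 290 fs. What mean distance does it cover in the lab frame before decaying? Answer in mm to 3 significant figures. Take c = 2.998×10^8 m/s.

d ≈ 0.182 mm

β = √(1 − 1/γ²) = √(1 − 1/2.32²) = 0.90234
Dilated lifetime: Δt = γτ₀ = 2.32 × 290 fs = 672.80 fs
d = vΔt = 0.90234c × 672.80 fs = 2.7052×10^8 m/s × 6.7280×10^-13 s = 0.182 mm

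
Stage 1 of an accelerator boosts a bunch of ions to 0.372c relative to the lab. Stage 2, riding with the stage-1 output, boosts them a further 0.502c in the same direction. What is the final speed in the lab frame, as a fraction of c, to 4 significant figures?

Compose boost 2: (0.502 + 0.372)/(1 + 0.502×0.372) = 0.8740/1.18674 = 0.7365

u ≈ 0.7365c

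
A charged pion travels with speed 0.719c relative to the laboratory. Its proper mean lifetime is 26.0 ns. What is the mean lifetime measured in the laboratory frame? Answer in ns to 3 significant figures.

Δt ≈ 37.4 ns

γ = 1/√(1 − 0.719²) = 1.4388
Time dilation: Δt = γτ₀ = 1.4388 × 26.0 ns = 37.4 ns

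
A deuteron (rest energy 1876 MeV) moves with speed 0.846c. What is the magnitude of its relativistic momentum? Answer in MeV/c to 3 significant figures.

p ≈ 2980 MeV/c

γ = 1/√(1 − 0.846²) = 1.8755
p = γβm₀c = 1.8755 × 0.846 × 1876 MeV/c = 2980 MeV/c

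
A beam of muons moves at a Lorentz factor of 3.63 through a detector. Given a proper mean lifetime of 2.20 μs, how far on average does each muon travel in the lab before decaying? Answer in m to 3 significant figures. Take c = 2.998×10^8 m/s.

β = √(1 − 1/γ²) = √(1 − 1/3.63²) = 0.96131
Dilated lifetime: Δt = γτ₀ = 3.63 × 2.20 μs = 7.9860 μs
d = vΔt = 0.96131c × 7.9860 μs = 2.8820×10^8 m/s × 7.9860×10^-6 s = 2300 m

d ≈ 2300 m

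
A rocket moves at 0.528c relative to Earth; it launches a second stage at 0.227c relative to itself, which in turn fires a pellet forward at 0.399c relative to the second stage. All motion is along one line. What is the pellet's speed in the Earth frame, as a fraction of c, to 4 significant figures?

Compose boost 2: (0.227 + 0.528)/(1 + 0.227×0.528) = 0.7550/1.11986 = 0.674194
Compose boost 3: (0.399 + 0.674194)/(1 + 0.399×0.674194) = 1.07319/1.26900 = 0.8457

u ≈ 0.8457c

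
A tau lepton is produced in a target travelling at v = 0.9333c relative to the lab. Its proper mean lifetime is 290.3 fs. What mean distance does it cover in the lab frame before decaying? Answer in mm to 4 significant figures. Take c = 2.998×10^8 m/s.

γ = 1/√(1 − 0.9333²) = 2.78476
Dilated lifetime: Δt = γτ₀ = 2.78476 × 290.3 fs = 808.415 fs
d = vΔt = 0.9333c × 808.415 fs = 2.79803×10^8 m/s × 8.08415×10^-13 s = 0.2262 mm

d ≈ 0.2262 mm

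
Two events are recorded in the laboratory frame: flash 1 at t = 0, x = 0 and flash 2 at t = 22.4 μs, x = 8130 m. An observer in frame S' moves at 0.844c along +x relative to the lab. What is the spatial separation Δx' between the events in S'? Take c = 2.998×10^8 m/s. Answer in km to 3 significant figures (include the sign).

γ = 1/√(1 − 0.844²) = 1.8645
Δx' = γ(Δx − vΔt) = 1.8645 × (8130 m − 0.844×(2.998×10^8 m/s)×22.4×10^-6 s)
= 1.8645 × (2462.1 m) = 4.59 km

Δx' ≈ 4.59 km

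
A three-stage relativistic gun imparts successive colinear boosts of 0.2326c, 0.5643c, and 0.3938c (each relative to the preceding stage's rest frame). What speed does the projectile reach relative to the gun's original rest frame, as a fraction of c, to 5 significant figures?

u ≈ 0.85974c

Compose boost 2: (0.5643 + 0.2326)/(1 + 0.5643×0.2326) = 0.79690/1.131256 = 0.7044381
Compose boost 3: (0.3938 + 0.7044381)/(1 + 0.3938×0.7044381) = 1.098238/1.277408 = 0.85974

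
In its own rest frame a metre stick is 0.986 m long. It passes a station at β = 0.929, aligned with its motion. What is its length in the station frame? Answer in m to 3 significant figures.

γ = 1/√(1 − 0.929²) = 2.7021
Length contraction: L = L₀/γ = 0.986/2.7021 = 0.365 m

L ≈ 0.365 m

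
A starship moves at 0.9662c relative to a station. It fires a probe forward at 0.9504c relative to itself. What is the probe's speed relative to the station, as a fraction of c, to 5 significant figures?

Relativistic velocity addition: u = (u' + v)/(1 + u'v/c²)
= (0.9504 + 0.9662)/(1 + 0.9504×0.9662) = 1.9166/1.918276 = 0.99913

u ≈ 0.99913c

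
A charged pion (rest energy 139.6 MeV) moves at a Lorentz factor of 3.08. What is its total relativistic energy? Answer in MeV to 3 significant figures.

γ = 3.08 (given)
E = γm₀c² = 3.08 × 139.6 MeV = 430 MeV

E ≈ 430 MeV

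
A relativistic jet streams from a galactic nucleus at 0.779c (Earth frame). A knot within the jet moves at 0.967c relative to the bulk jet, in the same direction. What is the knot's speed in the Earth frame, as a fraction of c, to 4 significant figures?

u ≈ 0.9958c

Relativistic velocity addition: u = (u' + v)/(1 + u'v/c²)
= (0.967 + 0.779)/(1 + 0.967×0.779) = 1.746/1.75329 = 0.9958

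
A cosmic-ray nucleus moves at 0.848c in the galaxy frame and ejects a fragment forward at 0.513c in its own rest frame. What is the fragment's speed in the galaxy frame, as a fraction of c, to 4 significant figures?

Compose boost 2: (0.513 + 0.848)/(1 + 0.513×0.848) = 1.361/1.43502 = 0.9484

u ≈ 0.9484c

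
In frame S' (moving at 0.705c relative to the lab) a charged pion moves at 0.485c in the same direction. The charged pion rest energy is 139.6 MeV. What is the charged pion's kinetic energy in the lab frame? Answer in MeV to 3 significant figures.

u_lab = (0.485 + 0.705)/(1 + 0.485×0.705) = 0.886786
γ = 1/√(1 − 0.886786²) = 2.1637
K = (γ − 1)m₀c² = (2.1637 − 1) × 139.6 = 1.1637 × 139.6 = 162 MeV

K ≈ 162 MeV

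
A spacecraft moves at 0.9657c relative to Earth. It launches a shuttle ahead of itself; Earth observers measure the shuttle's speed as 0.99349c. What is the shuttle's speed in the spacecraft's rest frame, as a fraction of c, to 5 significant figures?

Inverse velocity addition: u' = (u − v)/(1 − uv/c²)
= (0.99349 − 0.9657)/(1 − 0.99349×0.9657) = 0.027790/0.04058671 = 0.68471

u' ≈ 0.68471c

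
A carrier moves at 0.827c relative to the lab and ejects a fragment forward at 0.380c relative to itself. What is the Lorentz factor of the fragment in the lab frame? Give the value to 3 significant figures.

u_lab = (0.380 + 0.827)/(1 + 0.380×0.827) = 1.207/1.31426 = 0.918388
γ = 1/√(1 − 0.918388²) = 2.53

γ ≈ 2.53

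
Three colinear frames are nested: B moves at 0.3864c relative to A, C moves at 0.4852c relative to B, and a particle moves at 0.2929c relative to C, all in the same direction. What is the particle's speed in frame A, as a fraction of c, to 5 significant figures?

u ≈ 0.84519c

Compose boost 2: (0.4852 + 0.3864)/(1 + 0.4852×0.3864) = 0.87160/1.187481 = 0.7339905
Compose boost 3: (0.2929 + 0.7339905)/(1 + 0.2929×0.7339905) = 1.026891/1.214986 = 0.84519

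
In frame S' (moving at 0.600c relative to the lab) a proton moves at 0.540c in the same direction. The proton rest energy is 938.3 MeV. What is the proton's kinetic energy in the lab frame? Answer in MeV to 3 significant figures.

u_lab = (0.540 + 0.600)/(1 + 0.540×0.600) = 0.861027
γ = 1/√(1 − 0.861027²) = 1.9663
K = (γ − 1)m₀c² = (1.9663 − 1) × 938.3 = 0.96634 × 938.3 = 907 MeV

K ≈ 907 MeV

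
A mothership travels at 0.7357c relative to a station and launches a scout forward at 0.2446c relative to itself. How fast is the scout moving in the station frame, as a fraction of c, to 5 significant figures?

Compose boost 2: (0.2446 + 0.7357)/(1 + 0.2446×0.7357) = 0.98030/1.179952 = 0.83080

u ≈ 0.83080c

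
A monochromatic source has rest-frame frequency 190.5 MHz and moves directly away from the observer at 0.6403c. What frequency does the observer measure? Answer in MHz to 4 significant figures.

f_obs ≈ 89.21 MHz

Relativistic Doppler: f_obs = f_src √((1−β)/(1+β))
= 190.5 × √(0.359700/1.64030) = 190.5 × 0.468283 = 89.21 MHz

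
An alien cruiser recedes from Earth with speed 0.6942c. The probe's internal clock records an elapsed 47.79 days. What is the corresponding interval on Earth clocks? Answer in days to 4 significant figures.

Δt ≈ 66.40 days

γ = 1/√(1 − 0.6942²) = 1.38931
Time dilation: Δt = γτ₀ = 1.38931 × 47.79 days = 66.40 days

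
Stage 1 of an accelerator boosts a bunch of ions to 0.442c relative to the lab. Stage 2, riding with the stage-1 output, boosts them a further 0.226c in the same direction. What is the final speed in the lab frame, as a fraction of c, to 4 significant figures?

u ≈ 0.6073c

Compose boost 2: (0.226 + 0.442)/(1 + 0.226×0.442) = 0.6680/1.09989 = 0.6073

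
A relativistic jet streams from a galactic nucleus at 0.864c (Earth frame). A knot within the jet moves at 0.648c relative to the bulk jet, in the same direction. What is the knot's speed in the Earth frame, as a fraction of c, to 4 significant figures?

u ≈ 0.9693c

Relativistic velocity addition: u = (u' + v)/(1 + u'v/c²)
= (0.648 + 0.864)/(1 + 0.648×0.864) = 1.512/1.55987 = 0.9693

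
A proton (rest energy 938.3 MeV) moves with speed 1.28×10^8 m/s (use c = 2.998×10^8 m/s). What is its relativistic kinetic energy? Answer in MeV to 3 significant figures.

β = v/c = 1.28×10^8 / 2.998×10^8 = 0.42695
γ = 1/√(1 − 0.42695²) = 1.1059
K = (γ − 1)m₀c² = (1.1059 − 1) × 938.3 MeV = 0.10586 × 938.3 MeV = 99.3 MeV

K ≈ 99.3 MeV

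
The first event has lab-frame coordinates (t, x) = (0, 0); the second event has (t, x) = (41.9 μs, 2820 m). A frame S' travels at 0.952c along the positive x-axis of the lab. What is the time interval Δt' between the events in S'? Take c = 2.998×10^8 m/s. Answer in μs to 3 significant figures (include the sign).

γ = 1/√(1 − 0.952²) = 3.2669
Δt' = γ(Δt − vΔx/c²) = 3.2669 × (41.9 μs − 0.952×2820 m / (2.998×10^8 m/s))
= 3.2669 × (32.945 μs) = 108 μs

Δt' ≈ 108 μs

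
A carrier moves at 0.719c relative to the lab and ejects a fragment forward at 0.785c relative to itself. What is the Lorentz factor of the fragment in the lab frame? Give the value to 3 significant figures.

u_lab = (0.785 + 0.719)/(1 + 0.785×0.719) = 1.504/1.56441 = 0.961382
γ = 1/√(1 − 0.961382²) = 3.63

γ ≈ 3.63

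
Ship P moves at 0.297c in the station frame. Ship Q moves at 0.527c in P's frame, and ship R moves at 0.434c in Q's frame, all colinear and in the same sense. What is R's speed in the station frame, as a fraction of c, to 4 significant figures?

Compose boost 2: (0.527 + 0.297)/(1 + 0.527×0.297) = 0.8240/1.15652 = 0.712483
Compose boost 3: (0.434 + 0.712483)/(1 + 0.434×0.712483) = 1.14648/1.30922 = 0.8757

u ≈ 0.8757c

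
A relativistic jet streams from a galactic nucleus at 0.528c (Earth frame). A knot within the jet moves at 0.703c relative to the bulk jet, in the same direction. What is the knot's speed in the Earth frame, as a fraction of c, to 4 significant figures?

Relativistic velocity addition: u = (u' + v)/(1 + u'v/c²)
= (0.703 + 0.528)/(1 + 0.703×0.528) = 1.231/1.37118 = 0.8978

u ≈ 0.8978c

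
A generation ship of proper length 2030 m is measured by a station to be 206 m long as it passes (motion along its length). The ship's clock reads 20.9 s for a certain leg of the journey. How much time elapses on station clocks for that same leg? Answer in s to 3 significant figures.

Δt ≈ 206 s

Length contraction ⇒ γ = L₀/L = 2030/206 = 9.8544
Time dilation: Δt = γτ₀ = 9.8544 × 20.9 s = 206 s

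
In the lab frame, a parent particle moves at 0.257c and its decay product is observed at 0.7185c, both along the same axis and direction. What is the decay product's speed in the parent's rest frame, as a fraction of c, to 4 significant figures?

Inverse velocity addition: u' = (u − v)/(1 − uv/c²)
= (0.7185 − 0.257)/(1 − 0.7185×0.257) = 0.4615/0.815346 = 0.5660

u' ≈ 0.5660c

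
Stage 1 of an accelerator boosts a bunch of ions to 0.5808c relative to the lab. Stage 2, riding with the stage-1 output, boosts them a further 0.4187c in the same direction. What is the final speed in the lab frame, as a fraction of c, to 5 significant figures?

Compose boost 2: (0.4187 + 0.5808)/(1 + 0.4187×0.5808) = 0.99950/1.243181 = 0.80399

u ≈ 0.80399c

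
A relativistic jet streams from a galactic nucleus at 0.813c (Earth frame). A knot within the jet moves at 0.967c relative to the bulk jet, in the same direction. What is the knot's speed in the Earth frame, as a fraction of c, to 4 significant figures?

Relativistic velocity addition: u = (u' + v)/(1 + u'v/c²)
= (0.967 + 0.813)/(1 + 0.967×0.813) = 1.780/1.78617 = 0.9965

u ≈ 0.9965c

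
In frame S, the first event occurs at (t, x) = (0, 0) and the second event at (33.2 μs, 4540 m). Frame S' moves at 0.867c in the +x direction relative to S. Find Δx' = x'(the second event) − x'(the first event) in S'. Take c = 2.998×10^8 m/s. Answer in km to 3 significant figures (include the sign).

γ = 1/√(1 − 0.867²) = 2.0068
Δx' = γ(Δx − vΔt) = 2.0068 × (4540 m − 0.867×(2.998×10^8 m/s)×33.2×10^-6 s)
= 2.0068 × (-4089.6 m) = -8.21 km

Δx' ≈ -8.21 km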